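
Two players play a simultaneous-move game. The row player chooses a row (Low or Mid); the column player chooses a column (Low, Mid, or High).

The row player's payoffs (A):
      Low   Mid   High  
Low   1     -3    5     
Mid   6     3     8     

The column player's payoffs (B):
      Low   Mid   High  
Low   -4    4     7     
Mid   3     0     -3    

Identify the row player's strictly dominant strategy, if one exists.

A strategy is strictly dominant if it gives the row player a strictly higher payoff than every other strategy, against every choice by the opponent.
Mid strictly dominates: vs Low: 6 > 1; vs Mid: 3 > -3; vs High: 8 > 5.

Mid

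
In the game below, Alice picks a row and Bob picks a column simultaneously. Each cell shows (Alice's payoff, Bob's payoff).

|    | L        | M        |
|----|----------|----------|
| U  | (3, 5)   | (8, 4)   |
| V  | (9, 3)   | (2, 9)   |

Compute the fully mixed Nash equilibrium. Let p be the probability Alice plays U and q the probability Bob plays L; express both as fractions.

In a mixed NE each player is indifferent between their pure strategies, so the opponent's mix sets the indifference.
Bob indifferent between L and M: p·5 + (1−p)·3 = p·4 + (1−p)·9 ⟹ 3 + 2p = 9 + (-5)p ⟹ p = 6/7.
Alice indifferent between U and V: q·3 + (1−q)·8 = q·9 + (1−q)·2 ⟹ 8 + (-5)q = 2 + 7q ⟹ q = 1/2.

p = 6/7, q = 1/2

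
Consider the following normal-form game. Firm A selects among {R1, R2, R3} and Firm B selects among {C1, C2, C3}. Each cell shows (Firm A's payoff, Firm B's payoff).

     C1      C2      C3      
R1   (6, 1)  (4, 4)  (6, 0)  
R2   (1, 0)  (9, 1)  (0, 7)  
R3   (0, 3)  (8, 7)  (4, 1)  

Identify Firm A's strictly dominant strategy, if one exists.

Check whether one of Firm A's strategies beats all alternatives regardless of what the opponent does.
R1 is not dominant: against C2, R2 gives 9 > 4.
R2 is not dominant: against C1, R1 gives 6 > 1.
R3 is not dominant: against C1, R1 gives 6 > 0.
No single strategy is best against every opponent action.

No strictly dominant strategy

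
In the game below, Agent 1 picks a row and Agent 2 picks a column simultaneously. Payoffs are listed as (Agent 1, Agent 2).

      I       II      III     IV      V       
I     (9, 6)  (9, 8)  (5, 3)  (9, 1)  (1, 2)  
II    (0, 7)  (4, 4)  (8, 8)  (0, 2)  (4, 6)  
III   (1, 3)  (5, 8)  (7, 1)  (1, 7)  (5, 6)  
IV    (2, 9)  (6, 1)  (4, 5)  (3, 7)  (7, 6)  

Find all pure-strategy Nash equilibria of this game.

(I, II) and (II, III)

A profile is a Nash equilibrium when each player is best-responding to the other.
Agent 1's best responses — vs I: I (payoff 9); vs II: I (payoff 9); vs III: II (payoff 8); vs IV: I (payoff 9); vs V: IV (payoff 7).
Agent 2's best responses — vs I: II (payoff 8); vs II: III (payoff 8); vs III: II (payoff 8); vs IV: I (payoff 9).
Mutual best responses occur at (I, II) and (II, III); at each, neither player gains by switching.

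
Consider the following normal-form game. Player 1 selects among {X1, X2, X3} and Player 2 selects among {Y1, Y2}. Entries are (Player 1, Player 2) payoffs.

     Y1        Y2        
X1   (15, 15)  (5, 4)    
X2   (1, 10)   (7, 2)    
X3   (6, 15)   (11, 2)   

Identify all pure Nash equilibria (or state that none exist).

(X1, Y1)

Check mutual best responses: a cell is a NE iff neither player can gain by unilaterally deviating.
Player 1's best responses — vs Y1: X1 (payoff 15); vs Y2: X3 (payoff 11).
Player 2's best responses — vs X1: Y1 (payoff 15); vs X2: Y1 (payoff 10); vs X3: Y1 (payoff 15).
The only mutual best response is (X1, Y1); neither player gains by switching there.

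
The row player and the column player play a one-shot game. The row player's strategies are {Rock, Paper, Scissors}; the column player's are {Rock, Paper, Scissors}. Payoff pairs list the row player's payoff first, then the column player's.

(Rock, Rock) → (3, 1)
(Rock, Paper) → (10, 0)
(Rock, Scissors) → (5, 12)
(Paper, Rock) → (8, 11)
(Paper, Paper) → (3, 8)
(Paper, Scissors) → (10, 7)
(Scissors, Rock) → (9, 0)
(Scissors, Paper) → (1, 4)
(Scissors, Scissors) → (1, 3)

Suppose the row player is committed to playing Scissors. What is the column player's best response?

With the row player fixed at Scissors, the column player's payoffs are: Rock → 0, Paper → 4, Scissors → 3.
The maximum is 4, achieved by Paper.

Paper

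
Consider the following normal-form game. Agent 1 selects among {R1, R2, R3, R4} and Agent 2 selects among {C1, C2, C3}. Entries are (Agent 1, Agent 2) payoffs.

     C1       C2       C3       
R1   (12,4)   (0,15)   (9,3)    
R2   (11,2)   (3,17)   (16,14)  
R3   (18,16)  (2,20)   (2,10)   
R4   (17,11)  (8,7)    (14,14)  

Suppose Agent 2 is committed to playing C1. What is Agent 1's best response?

R3

With Agent 2 fixed at C1, Agent 1's payoffs are: R1 → 12, R2 → 11, R3 → 18, R4 → 17.
The maximum is 18, achieved by R3.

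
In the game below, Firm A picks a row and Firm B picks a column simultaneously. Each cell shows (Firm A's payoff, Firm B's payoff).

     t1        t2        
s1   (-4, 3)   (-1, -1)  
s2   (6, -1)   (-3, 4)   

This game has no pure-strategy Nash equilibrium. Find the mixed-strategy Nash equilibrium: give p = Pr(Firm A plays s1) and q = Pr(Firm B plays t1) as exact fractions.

Each player's mixing probability is pinned down by making the *other* player indifferent.
Firm B indifferent between t1 and t2: p·3 + (1−p)·(-1) = p·(-1) + (1−p)·4 ⟹ (-1) + 4p = 4 + (-5)p ⟹ p = 5/9.
Firm A indifferent between s1 and s2: q·(-4) + (1−q)·(-1) = q·6 + (1−q)·(-3) ⟹ (-1) + (-3)q = (-3) + 9q ⟹ q = 1/6.

p = 5/9, q = 1/6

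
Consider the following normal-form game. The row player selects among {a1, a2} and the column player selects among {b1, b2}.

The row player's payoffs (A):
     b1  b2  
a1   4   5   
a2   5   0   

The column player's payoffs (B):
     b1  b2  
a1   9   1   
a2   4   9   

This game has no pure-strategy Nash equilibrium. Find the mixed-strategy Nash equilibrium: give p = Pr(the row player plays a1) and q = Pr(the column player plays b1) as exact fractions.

In a mixed NE each player is indifferent between their pure strategies, so the opponent's mix sets the indifference.
The column player indifferent between b1 and b2: p·9 + (1−p)·4 = p·1 + (1−p)·9 ⟹ 4 + 5p = 9 + (-8)p ⟹ p = 5/13.
The row player indifferent between a1 and a2: q·4 + (1−q)·5 = q·5 + (1−q)·0 ⟹ 5 + (-1)q = 0 + 5q ⟹ q = 5/6.

p = 5/13, q = 5/6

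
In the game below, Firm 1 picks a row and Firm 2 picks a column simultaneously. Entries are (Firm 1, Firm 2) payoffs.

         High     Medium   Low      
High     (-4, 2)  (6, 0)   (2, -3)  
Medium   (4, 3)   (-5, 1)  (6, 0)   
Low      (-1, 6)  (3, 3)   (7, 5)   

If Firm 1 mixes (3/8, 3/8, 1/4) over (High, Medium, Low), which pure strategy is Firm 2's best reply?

Compute Firm 2's expected payoff from each pure strategy against the given mix.
High: (3/8)·2 + (3/8)·3 + (1/4)·6 = 27/8
Medium: (3/8)·0 + (3/8)·1 + (1/4)·3 = 9/8
Low: (3/8)·(-3) + (3/8)·0 + (1/4)·5 = 1/8
Highest expected payoff is 27/8, from High.

High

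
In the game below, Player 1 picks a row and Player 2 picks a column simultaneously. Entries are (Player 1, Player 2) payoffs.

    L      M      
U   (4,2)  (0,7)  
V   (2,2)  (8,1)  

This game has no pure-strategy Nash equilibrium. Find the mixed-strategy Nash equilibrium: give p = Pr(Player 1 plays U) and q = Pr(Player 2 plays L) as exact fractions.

In a mixed NE each player is indifferent between their pure strategies, so the opponent's mix sets the indifference.
Player 2 indifferent between L and M: p·2 + (1−p)·2 = p·7 + (1−p)·1 ⟹ 2 + 0p = 1 + 6p ⟹ p = 1/6.
Player 1 indifferent between U and V: q·4 + (1−q)·0 = q·2 + (1−q)·8 ⟹ 0 + 4q = 8 + (-6)q ⟹ q = 4/5.

p = 1/6, q = 4/5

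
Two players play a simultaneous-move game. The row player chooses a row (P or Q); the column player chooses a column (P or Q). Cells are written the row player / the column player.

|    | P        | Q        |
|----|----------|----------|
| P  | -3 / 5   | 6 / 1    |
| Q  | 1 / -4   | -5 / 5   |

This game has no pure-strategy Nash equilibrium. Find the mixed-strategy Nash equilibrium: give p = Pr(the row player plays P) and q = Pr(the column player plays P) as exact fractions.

Each player's mixing probability is pinned down by making the *other* player indifferent.
The column player indifferent between P and Q: p·5 + (1−p)·(-4) = p·1 + (1−p)·5 ⟹ (-4) + 9p = 5 + (-4)p ⟹ p = 9/13.
The row player indifferent between P and Q: q·(-3) + (1−q)·6 = q·1 + (1−q)·(-5) ⟹ 6 + (-9)q = (-5) + 6q ⟹ q = 11/15.

p = 9/13, q = 11/15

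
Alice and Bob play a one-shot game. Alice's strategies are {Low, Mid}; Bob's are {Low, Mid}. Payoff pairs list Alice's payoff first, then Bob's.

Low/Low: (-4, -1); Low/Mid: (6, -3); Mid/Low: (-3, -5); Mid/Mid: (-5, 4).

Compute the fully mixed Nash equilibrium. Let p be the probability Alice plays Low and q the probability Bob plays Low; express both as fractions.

p = 9/11, q = 11/12

In a mixed NE each player is indifferent between their pure strategies, so the opponent's mix sets the indifference.
Bob indifferent between Low and Mid: p·(-1) + (1−p)·(-5) = p·(-3) + (1−p)·4 ⟹ (-5) + 4p = 4 + (-7)p ⟹ p = 9/11.
Alice indifferent between Low and Mid: q·(-4) + (1−q)·6 = q·(-3) + (1−q)·(-5) ⟹ 6 + (-10)q = (-5) + 2q ⟹ q = 11/12.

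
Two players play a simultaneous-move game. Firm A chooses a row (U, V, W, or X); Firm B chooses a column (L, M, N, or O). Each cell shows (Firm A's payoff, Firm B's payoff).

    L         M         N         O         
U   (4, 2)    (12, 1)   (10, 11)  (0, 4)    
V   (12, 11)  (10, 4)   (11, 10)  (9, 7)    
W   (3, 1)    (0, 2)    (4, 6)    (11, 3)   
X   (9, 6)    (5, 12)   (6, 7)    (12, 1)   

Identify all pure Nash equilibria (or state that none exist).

(V, L)

Check mutual best responses: a cell is a NE iff neither player can gain by unilaterally deviating.
Firm A's best responses — vs L: V (payoff 12); vs M: U (payoff 12); vs N: V (payoff 11); vs O: X (payoff 12).
Firm B's best responses — vs U: N (payoff 11); vs V: L (payoff 11); vs W: N (payoff 6); vs X: M (payoff 12).
The only mutual best response is (V, L); neither player gains by switching there.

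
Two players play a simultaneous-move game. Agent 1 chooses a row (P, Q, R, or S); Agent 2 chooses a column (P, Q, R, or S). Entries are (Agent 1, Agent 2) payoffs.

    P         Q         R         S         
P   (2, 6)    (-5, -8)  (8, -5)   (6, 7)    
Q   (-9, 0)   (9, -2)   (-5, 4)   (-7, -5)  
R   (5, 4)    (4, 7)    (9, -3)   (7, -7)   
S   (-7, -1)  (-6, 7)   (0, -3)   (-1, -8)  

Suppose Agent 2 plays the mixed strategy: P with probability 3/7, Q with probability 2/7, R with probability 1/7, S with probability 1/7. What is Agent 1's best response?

R

Agent 1's best reply maximizes expected payoff against the mix.
P: (3/7)·2 + (2/7)·(-5) + (1/7)·8 + (1/7)·6 = 10/7
Q: (3/7)·(-9) + (2/7)·9 + (1/7)·(-5) + (1/7)·(-7) = -3
R: (3/7)·5 + (2/7)·4 + (1/7)·9 + (1/7)·7 = 39/7
S: (3/7)·(-7) + (2/7)·(-6) + (1/7)·0 + (1/7)·(-1) = -34/7
Highest expected payoff is 39/7, from R.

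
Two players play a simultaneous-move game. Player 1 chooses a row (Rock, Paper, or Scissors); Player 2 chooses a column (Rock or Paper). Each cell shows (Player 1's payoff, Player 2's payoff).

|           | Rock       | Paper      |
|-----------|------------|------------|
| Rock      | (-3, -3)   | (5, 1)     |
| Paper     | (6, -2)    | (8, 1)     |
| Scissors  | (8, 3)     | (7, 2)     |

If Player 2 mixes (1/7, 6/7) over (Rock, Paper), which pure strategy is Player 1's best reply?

Compute Player 1's expected payoff from each pure strategy against the given mix.
Rock: (1/7)·(-3) + (6/7)·5 = 27/7
Paper: (1/7)·6 + (6/7)·8 = 54/7
Scissors: (1/7)·8 + (6/7)·7 = 50/7
Highest expected payoff is 54/7, from Paper.

Paper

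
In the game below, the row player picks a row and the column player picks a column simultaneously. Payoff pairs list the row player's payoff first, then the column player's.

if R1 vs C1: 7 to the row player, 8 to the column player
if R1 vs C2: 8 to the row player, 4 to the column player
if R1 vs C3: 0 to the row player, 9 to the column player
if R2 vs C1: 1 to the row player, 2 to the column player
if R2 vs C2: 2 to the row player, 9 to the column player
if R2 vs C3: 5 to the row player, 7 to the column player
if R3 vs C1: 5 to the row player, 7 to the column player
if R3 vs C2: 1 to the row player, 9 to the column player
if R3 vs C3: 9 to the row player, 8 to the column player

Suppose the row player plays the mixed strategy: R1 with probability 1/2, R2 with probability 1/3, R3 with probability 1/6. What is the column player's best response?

Compute the column player's expected payoff from each pure strategy against the given mix.
C1: (1/2)·8 + (1/3)·2 + (1/6)·7 = 35/6
C2: (1/2)·4 + (1/3)·9 + (1/6)·9 = 13/2
C3: (1/2)·9 + (1/3)·7 + (1/6)·8 = 49/6
Highest expected payoff is 49/6, from C3.

C3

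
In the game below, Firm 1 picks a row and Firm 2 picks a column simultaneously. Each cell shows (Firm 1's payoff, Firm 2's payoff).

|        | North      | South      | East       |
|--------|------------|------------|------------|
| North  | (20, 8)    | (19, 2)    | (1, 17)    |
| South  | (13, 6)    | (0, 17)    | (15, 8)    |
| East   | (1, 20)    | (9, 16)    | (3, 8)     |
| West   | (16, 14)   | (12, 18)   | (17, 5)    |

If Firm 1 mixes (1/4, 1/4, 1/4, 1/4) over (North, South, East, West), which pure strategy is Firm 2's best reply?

South

Firm 2's best reply maximizes expected payoff against the mix.
North: (1/4)·8 + (1/4)·6 + (1/4)·20 + (1/4)·14 = 12
South: (1/4)·2 + (1/4)·17 + (1/4)·16 + (1/4)·18 = 53/4
East: (1/4)·17 + (1/4)·8 + (1/4)·8 + (1/4)·5 = 19/2
Highest expected payoff is 53/4, from South.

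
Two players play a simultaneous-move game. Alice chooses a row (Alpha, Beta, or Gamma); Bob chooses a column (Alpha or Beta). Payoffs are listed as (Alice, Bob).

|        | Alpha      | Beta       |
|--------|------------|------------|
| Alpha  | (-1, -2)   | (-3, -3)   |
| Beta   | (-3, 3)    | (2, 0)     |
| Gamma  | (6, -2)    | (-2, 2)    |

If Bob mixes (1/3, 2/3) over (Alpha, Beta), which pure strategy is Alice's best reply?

Compute Alice's expected payoff from each pure strategy against the given mix.
Alpha: (1/3)·(-1) + (2/3)·(-3) = -7/3
Beta: (1/3)·(-3) + (2/3)·2 = 1/3
Gamma: (1/3)·6 + (2/3)·(-2) = 2/3
Highest expected payoff is 2/3, from Gamma.

Gamma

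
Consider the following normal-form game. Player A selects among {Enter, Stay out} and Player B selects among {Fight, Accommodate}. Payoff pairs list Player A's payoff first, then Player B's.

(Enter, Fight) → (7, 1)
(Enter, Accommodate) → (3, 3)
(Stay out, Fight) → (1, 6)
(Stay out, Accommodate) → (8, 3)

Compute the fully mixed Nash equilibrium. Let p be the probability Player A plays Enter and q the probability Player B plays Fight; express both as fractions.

Each player's mixing probability is pinned down by making the *other* player indifferent.
Player B indifferent between Fight and Accommodate: p·1 + (1−p)·6 = p·3 + (1−p)·3 ⟹ 6 + (-5)p = 3 + 0p ⟹ p = 3/5.
Player A indifferent between Enter and Stay out: q·7 + (1−q)·3 = q·1 + (1−q)·8 ⟹ 3 + 4q = 8 + (-7)q ⟹ q = 5/11.

p = 3/5, q = 5/11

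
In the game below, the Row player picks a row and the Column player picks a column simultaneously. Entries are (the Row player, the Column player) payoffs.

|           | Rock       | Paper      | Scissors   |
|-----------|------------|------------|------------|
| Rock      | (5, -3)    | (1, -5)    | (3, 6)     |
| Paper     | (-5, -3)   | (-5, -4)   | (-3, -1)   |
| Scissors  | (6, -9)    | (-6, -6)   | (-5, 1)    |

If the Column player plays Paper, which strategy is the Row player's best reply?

Rock

With the Column player fixed at Paper, the Row player's payoffs are: Rock → 1, Paper → -5, Scissors → -6.
The maximum is 1, achieved by Rock.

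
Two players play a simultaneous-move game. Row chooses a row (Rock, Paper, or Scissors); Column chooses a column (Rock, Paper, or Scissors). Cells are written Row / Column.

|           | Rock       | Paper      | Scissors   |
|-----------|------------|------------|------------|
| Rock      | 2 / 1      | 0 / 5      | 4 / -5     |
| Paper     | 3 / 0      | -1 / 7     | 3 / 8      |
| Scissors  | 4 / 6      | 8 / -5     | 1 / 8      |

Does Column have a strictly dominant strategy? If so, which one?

Check whether one of Column's strategies beats all alternatives regardless of what the opponent does.
Rock is not dominant: against Rock, Paper gives 5 > 1.
Paper is not dominant: against Paper, Scissors gives 8 > 7.
Scissors is not dominant: against Rock, Rock gives 1 > -5.
No single strategy is best against every opponent action.

None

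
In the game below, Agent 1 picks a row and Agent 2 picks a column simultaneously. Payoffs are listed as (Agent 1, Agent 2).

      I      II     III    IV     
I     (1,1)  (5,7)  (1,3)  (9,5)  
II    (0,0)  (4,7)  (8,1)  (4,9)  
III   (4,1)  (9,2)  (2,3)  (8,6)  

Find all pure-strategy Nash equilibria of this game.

Check mutual best responses: a cell is a NE iff neither player can gain by unilaterally deviating.
Agent 1's best responses — vs I: III (payoff 4); vs II: III (payoff 9); vs III: II (payoff 8); vs IV: I (payoff 9).
Agent 2's best responses — vs I: II (payoff 7); vs II: IV (payoff 9); vs III: IV (payoff 6).
No cell has both players best-responding. For instance, Agent 1's best reply to I is III, but against III Agent 2 prefers IV over I.

None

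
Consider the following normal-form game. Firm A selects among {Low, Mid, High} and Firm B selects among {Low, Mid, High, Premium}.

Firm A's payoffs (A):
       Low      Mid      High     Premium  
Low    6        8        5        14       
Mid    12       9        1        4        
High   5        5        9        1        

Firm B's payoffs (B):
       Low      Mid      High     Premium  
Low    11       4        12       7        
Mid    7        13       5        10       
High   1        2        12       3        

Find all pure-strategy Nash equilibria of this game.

Check mutual best responses: a cell is a NE iff neither player can gain by unilaterally deviating.
Firm A's best responses — vs Low: Mid (payoff 12); vs Mid: Mid (payoff 9); vs High: High (payoff 9); vs Premium: Low (payoff 14).
Firm B's best responses — vs Low: High (payoff 12); vs Mid: Mid (payoff 13); vs High: High (payoff 12).
Mutual best responses occur at (Mid, Mid) and (High, High); at each, neither player gains by switching.

(Mid, Mid) and (High, High)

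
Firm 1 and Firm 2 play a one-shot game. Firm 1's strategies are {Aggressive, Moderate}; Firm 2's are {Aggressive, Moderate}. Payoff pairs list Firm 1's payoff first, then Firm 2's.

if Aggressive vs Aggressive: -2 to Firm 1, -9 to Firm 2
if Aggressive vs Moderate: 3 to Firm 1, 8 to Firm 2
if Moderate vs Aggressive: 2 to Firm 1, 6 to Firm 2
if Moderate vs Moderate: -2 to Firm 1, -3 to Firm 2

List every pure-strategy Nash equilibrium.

(Aggressive, Moderate) and (Moderate, Aggressive)

A profile is a Nash equilibrium when each player is best-responding to the other.
Firm 1's best responses — vs Aggressive: Moderate (payoff 2); vs Moderate: Aggressive (payoff 3).
Firm 2's best responses — vs Aggressive: Moderate (payoff 8); vs Moderate: Aggressive (payoff 6).
Mutual best responses occur at (Aggressive, Moderate) and (Moderate, Aggressive); at each, neither player gains by switching.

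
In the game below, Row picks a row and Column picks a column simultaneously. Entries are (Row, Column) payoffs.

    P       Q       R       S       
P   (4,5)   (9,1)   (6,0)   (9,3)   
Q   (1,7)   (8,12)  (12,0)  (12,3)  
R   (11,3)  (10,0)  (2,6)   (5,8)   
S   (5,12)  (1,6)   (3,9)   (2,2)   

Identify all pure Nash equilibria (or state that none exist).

None

A profile is a Nash equilibrium when each player is best-responding to the other.
Row's best responses — vs P: R (payoff 11); vs Q: R (payoff 10); vs R: Q (payoff 12); vs S: Q (payoff 12).
Column's best responses — vs P: P (payoff 5); vs Q: Q (payoff 12); vs R: S (payoff 8); vs S: P (payoff 12).
No cell has both players best-responding. For instance, Row's best reply to Q is R, but against R Column prefers S over Q.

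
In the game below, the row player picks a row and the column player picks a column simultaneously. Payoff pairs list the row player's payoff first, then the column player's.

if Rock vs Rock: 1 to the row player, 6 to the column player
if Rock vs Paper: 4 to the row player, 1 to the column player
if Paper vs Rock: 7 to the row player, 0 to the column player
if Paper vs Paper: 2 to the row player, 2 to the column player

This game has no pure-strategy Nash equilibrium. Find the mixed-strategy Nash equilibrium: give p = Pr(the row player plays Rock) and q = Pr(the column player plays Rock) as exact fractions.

Each player's mixing probability is pinned down by making the *other* player indifferent.
The column player indifferent between Rock and Paper: p·6 + (1−p)·0 = p·1 + (1−p)·2 ⟹ 0 + 6p = 2 + (-1)p ⟹ p = 2/7.
The row player indifferent between Rock and Paper: q·1 + (1−q)·4 = q·7 + (1−q)·2 ⟹ 4 + (-3)q = 2 + 5q ⟹ q = 1/4.

p = 2/7, q = 1/4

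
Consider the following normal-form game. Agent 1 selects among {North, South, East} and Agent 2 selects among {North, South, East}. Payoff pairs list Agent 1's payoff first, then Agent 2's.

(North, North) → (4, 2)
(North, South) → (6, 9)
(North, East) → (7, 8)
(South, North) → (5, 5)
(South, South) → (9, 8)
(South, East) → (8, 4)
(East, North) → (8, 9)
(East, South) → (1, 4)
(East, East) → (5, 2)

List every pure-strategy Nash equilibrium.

A profile is a Nash equilibrium when each player is best-responding to the other.
Agent 1's best responses — vs North: East (payoff 8); vs South: South (payoff 9); vs East: South (payoff 8).
Agent 2's best responses — vs North: South (payoff 9); vs South: South (payoff 8); vs East: North (payoff 9).
Mutual best responses occur at (South, South) and (East, North); at each, neither player gains by switching.

(South, South) and (East, North)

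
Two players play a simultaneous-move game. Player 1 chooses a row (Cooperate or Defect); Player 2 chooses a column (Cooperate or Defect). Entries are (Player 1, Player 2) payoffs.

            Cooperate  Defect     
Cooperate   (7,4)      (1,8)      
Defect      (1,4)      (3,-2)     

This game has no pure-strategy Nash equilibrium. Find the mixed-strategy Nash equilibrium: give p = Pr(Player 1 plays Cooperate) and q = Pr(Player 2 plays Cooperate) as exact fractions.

p = 3/5, q = 1/4

Each player's mixing probability is pinned down by making the *other* player indifferent.
Player 2 indifferent between Cooperate and Defect: p·4 + (1−p)·4 = p·8 + (1−p)·(-2) ⟹ 4 + 0p = (-2) + 10p ⟹ p = 3/5.
Player 1 indifferent between Cooperate and Defect: q·7 + (1−q)·1 = q·1 + (1−q)·3 ⟹ 1 + 6q = 3 + (-2)q ⟹ q = 1/4.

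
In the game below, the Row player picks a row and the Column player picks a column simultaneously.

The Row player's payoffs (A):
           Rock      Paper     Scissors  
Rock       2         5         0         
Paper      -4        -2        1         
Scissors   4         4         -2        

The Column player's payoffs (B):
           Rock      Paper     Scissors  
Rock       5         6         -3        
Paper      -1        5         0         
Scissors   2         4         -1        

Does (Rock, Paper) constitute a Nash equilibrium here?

Holding the Column player at Paper: the Row player gets 5 from Rock, versus -2 from Paper, 4 from Scissors. No profitable deviation for the Row player.
Holding the Row player at Rock: the Column player gets 6 from Paper, versus 5 from Rock, -3 from Scissors. No profitable deviation for the Column player either.

Yes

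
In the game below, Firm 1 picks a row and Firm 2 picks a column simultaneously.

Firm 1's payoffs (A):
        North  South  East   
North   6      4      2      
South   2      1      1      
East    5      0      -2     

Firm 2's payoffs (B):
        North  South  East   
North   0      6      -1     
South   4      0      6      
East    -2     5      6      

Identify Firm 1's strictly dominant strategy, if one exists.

A strategy is strictly dominant if it gives Firm 1 a strictly higher payoff than every other strategy, against every choice by the opponent.
North strictly dominates: vs North: 6 > each of {2, 5}; vs South: 4 > each of {1, 0}; vs East: 2 > each of {1, -2}.

North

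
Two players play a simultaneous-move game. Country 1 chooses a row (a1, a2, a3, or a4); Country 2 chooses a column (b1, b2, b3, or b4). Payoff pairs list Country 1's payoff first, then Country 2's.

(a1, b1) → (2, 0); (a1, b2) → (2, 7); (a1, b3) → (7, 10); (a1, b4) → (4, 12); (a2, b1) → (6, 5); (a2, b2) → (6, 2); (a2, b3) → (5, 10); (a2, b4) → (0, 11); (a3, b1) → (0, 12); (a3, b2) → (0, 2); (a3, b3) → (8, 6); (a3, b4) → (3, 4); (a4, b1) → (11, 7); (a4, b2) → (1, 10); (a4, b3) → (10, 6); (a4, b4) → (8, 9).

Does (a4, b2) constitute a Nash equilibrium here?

No

Holding Country 2 at b2: Country 1 gets 1 from a4 but could get 6 by switching to a2. Country 1 has a profitable deviation.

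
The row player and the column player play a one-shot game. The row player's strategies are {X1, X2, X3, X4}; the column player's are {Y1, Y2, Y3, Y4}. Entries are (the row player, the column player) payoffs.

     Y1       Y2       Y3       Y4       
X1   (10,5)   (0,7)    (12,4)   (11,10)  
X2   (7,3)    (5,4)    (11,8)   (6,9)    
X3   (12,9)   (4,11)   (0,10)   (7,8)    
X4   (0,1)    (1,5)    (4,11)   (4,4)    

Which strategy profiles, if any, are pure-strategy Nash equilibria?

(X1, Y4)

Check mutual best responses: a cell is a NE iff neither player can gain by unilaterally deviating.
The row player's best responses — vs Y1: X3 (payoff 12); vs Y2: X2 (payoff 5); vs Y3: X1 (payoff 12); vs Y4: X1 (payoff 11).
The column player's best responses — vs X1: Y4 (payoff 10); vs X2: Y4 (payoff 9); vs X3: Y2 (payoff 11); vs X4: Y3 (payoff 11).
The only mutual best response is (X1, Y4); neither player gains by switching there.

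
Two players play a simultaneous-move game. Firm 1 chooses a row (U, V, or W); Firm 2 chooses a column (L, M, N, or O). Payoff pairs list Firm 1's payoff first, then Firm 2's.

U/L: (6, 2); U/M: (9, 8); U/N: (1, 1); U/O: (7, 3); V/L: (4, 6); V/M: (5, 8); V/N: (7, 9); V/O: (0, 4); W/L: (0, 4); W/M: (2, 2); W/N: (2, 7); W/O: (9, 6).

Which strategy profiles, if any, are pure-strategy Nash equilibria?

A profile is a Nash equilibrium when each player is best-responding to the other.
Firm 1's best responses — vs L: U (payoff 6); vs M: U (payoff 9); vs N: V (payoff 7); vs O: W (payoff 9).
Firm 2's best responses — vs U: M (payoff 8); vs V: N (payoff 9); vs W: N (payoff 7).
Mutual best responses occur at (U, M) and (V, N); at each, neither player gains by switching.

(U, M) and (V, N)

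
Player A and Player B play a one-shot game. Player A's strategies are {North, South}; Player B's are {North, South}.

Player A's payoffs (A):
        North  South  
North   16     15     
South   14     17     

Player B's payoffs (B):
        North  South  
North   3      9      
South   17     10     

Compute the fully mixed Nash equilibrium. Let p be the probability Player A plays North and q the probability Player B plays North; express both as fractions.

p = 7/13, q = 1/2

In a mixed NE each player is indifferent between their pure strategies, so the opponent's mix sets the indifference.
Player B indifferent between North and South: p·3 + (1−p)·17 = p·9 + (1−p)·10 ⟹ 17 + (-14)p = 10 + (-1)p ⟹ p = 7/13.
Player A indifferent between North and South: q·16 + (1−q)·15 = q·14 + (1−q)·17 ⟹ 15 + 1q = 17 + (-3)q ⟹ q = 1/2.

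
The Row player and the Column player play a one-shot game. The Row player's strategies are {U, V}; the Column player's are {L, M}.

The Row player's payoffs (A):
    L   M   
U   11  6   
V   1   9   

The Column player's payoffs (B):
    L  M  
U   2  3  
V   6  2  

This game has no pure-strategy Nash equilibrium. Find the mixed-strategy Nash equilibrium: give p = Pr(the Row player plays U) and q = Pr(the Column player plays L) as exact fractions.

In a mixed NE each player is indifferent between their pure strategies, so the opponent's mix sets the indifference.
The Column player indifferent between L and M: p·2 + (1−p)·6 = p·3 + (1−p)·2 ⟹ 6 + (-4)p = 2 + 1p ⟹ p = 4/5.
The Row player indifferent between U and V: q·11 + (1−q)·6 = q·1 + (1−q)·9 ⟹ 6 + 5q = 9 + (-8)q ⟹ q = 3/13.

p = 4/5, q = 3/13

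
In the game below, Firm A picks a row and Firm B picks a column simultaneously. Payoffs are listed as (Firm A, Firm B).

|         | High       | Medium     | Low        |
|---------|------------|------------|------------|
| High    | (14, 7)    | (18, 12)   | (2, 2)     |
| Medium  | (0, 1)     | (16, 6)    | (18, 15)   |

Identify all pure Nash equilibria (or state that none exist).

(High, Medium) and (Medium, Low)

Find each player's best response to every opponent strategy; NE are the intersections.
Firm A's best responses — vs High: High (payoff 14); vs Medium: High (payoff 18); vs Low: Medium (payoff 18).
Firm B's best responses — vs High: Medium (payoff 12); vs Medium: Low (payoff 15).
Mutual best responses occur at (High, Medium) and (Medium, Low); at each, neither player gains by switching.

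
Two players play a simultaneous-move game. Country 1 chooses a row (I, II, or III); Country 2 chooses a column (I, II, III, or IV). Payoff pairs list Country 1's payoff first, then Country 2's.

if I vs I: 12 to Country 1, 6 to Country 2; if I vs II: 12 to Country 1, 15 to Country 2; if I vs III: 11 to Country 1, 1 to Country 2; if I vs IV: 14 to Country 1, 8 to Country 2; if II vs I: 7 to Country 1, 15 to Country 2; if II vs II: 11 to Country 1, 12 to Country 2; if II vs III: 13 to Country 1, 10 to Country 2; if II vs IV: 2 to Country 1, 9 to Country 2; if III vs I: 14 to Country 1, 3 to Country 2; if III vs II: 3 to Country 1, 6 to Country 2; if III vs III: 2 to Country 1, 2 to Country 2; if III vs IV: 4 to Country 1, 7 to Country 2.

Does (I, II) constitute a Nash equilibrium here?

Yes

Holding Country 2 at II: Country 1 gets 12 from I, versus 11 from II, 3 from III. No profitable deviation for Country 1.
Holding Country 1 at I: Country 2 gets 15 from II, versus 6 from I, 1 from III, 8 from IV. No profitable deviation for Country 2 either.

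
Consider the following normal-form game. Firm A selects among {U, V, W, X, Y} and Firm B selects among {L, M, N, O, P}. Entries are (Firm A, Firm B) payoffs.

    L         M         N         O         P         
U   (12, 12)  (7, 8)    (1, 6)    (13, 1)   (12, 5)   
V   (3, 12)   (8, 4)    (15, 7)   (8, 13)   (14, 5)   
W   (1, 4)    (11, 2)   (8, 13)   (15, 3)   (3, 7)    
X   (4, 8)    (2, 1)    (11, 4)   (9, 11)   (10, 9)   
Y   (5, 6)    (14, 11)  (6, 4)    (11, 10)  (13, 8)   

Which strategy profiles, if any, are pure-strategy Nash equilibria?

Check mutual best responses: a cell is a NE iff neither player can gain by unilaterally deviating.
Firm A's best responses — vs L: U (payoff 12); vs M: Y (payoff 14); vs N: V (payoff 15); vs O: W (payoff 15); vs P: V (payoff 14).
Firm B's best responses — vs U: L (payoff 12); vs V: O (payoff 13); vs W: N (payoff 13); vs X: O (payoff 11); vs Y: M (payoff 11).
Mutual best responses occur at (U, L) and (Y, M); at each, neither player gains by switching.

(U, L) and (Y, M)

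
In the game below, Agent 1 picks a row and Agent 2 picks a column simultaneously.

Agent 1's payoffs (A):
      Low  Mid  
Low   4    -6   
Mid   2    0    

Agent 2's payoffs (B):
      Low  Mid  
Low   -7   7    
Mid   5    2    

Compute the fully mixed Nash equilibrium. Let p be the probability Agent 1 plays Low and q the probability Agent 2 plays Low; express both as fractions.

Each player's mixing probability is pinned down by making the *other* player indifferent.
Agent 2 indifferent between Low and Mid: p·(-7) + (1−p)·5 = p·7 + (1−p)·2 ⟹ 5 + (-12)p = 2 + 5p ⟹ p = 3/17.
Agent 1 indifferent between Low and Mid: q·4 + (1−q)·(-6) = q·2 + (1−q)·0 ⟹ (-6) + 10q = 0 + 2q ⟹ q = 3/4.

p = 3/17, q = 3/4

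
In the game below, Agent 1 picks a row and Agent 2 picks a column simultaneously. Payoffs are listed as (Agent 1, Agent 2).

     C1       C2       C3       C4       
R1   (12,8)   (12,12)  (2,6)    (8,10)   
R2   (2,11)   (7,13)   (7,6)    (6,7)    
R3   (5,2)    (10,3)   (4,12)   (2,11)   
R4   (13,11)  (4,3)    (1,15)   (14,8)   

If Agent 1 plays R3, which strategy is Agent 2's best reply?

C3

With Agent 1 fixed at R3, Agent 2's payoffs are: C1 → 2, C2 → 3, C3 → 12, C4 → 11.
The maximum is 12, achieved by C3.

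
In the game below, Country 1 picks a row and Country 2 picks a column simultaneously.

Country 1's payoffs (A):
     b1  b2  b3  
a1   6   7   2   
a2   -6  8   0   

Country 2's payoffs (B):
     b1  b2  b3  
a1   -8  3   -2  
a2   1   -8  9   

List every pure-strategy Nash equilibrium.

None

A profile is a Nash equilibrium when each player is best-responding to the other.
Country 1's best responses — vs b1: a1 (payoff 6); vs b2: a2 (payoff 8); vs b3: a1 (payoff 2).
Country 2's best responses — vs a1: b2 (payoff 3); vs a2: b3 (payoff 9).
No cell has both players best-responding. For instance, Country 1's best reply to b3 is a1, but against a1 Country 2 prefers b2 over b3.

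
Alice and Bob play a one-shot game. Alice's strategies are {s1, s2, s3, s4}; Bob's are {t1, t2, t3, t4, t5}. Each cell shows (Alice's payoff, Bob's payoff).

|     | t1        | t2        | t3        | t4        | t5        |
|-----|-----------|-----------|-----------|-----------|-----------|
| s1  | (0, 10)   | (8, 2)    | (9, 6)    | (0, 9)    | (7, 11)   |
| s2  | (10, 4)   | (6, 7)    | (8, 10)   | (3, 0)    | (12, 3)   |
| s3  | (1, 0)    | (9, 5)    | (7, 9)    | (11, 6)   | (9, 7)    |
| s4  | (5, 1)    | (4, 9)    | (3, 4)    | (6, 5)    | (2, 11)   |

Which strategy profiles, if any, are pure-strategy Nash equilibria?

Check mutual best responses: a cell is a NE iff neither player can gain by unilaterally deviating.
Alice's best responses — vs t1: s2 (payoff 10); vs t2: s3 (payoff 9); vs t3: s1 (payoff 9); vs t4: s3 (payoff 11); vs t5: s2 (payoff 12).
Bob's best responses — vs s1: t5 (payoff 11); vs s2: t3 (payoff 10); vs s3: t3 (payoff 9); vs s4: t5 (payoff 11).
No cell has both players best-responding. For instance, Alice's best reply to t2 is s3, but against s3 Bob prefers t3 over t2.

There is no pure-strategy Nash equilibrium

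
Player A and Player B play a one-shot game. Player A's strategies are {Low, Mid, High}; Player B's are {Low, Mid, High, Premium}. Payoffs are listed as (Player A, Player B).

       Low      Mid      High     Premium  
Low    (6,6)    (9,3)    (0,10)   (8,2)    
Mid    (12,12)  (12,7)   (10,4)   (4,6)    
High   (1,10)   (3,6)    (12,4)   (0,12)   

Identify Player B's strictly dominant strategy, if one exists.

Check whether one of Player B's strategies beats all alternatives regardless of what the opponent does.
Low is not dominant: against Low, High gives 10 > 6.
Mid is not dominant: against Low, Low gives 6 > 3.
High is not dominant: against Mid, Low gives 12 > 4.
Premium is not dominant: against Low, Low gives 6 > 2.
No single strategy is best against every opponent action.

None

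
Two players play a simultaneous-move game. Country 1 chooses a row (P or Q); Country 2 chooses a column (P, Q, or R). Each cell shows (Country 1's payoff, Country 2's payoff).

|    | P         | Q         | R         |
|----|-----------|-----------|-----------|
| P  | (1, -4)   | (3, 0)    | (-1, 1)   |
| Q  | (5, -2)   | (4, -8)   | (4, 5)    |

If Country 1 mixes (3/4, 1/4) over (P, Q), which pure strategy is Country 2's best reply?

R

Compute Country 2's expected payoff from each pure strategy against the given mix.
P: (3/4)·(-4) + (1/4)·(-2) = -7/2
Q: (3/4)·0 + (1/4)·(-8) = -2
R: (3/4)·1 + (1/4)·5 = 2
Highest expected payoff is 2, from R.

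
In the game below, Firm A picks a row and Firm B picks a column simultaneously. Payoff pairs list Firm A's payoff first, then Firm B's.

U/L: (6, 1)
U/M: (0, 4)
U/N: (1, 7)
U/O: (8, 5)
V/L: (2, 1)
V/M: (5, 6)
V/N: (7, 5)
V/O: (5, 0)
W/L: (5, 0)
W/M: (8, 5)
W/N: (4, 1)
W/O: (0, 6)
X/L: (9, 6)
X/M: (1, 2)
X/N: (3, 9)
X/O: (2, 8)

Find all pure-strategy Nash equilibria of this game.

No pure-strategy Nash equilibrium

Check mutual best responses: a cell is a NE iff neither player can gain by unilaterally deviating.
Firm A's best responses — vs L: X (payoff 9); vs M: W (payoff 8); vs N: V (payoff 7); vs O: U (payoff 8).
Firm B's best responses — vs U: N (payoff 7); vs V: M (payoff 6); vs W: O (payoff 6); vs X: N (payoff 9).
No cell has both players best-responding. For instance, Firm A's best reply to M is W, but against W Firm B prefers O over M.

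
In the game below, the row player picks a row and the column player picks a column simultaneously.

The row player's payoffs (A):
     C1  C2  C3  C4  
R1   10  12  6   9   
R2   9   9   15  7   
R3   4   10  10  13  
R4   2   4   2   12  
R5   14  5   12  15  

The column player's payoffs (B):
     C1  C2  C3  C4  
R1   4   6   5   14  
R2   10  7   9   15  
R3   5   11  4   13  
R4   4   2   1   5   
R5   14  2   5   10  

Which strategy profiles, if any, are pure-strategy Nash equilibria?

Find each player's best response to every opponent strategy; NE are the intersections.
The row player's best responses — vs C1: R5 (payoff 14); vs C2: R1 (payoff 12); vs C3: R2 (payoff 15); vs C4: R5 (payoff 15).
The column player's best responses — vs R1: C4 (payoff 14); vs R2: C4 (payoff 15); vs R3: C4 (payoff 13); vs R4: C4 (payoff 5); vs R5: C1 (payoff 14).
The only mutual best response is (R5, C1); neither player gains by switching there.

(R5, C1)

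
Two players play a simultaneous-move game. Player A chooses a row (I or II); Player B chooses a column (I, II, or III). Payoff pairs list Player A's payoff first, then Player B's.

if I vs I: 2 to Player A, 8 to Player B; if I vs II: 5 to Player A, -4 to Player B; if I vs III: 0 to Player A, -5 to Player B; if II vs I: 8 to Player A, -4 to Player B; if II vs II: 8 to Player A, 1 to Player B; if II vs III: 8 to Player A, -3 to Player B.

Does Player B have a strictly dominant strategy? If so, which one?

No strictly dominant strategy

Check whether one of Player B's strategies beats all alternatives regardless of what the opponent does.
I is not dominant: against II, II gives 1 > -4.
II is not dominant: against I, I gives 8 > -4.
III is not dominant: against I, I gives 8 > -5.
No single strategy is best against every opponent action.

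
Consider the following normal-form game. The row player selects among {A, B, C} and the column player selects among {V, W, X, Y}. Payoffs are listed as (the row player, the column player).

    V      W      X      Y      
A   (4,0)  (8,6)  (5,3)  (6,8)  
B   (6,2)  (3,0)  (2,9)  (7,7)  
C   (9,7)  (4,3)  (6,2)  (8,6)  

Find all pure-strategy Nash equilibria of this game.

Find each player's best response to every opponent strategy; NE are the intersections.
The row player's best responses — vs V: C (payoff 9); vs W: A (payoff 8); vs X: C (payoff 6); vs Y: C (payoff 8).
The column player's best responses — vs A: Y (payoff 8); vs B: X (payoff 9); vs C: V (payoff 7).
The only mutual best response is (C, V); neither player gains by switching there.

(C, V)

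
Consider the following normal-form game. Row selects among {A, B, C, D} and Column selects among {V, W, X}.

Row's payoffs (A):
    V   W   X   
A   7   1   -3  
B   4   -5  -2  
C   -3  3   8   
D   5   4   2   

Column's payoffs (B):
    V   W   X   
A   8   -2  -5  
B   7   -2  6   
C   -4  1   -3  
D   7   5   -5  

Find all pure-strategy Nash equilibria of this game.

(A, V)

Check mutual best responses: a cell is a NE iff neither player can gain by unilaterally deviating.
Row's best responses — vs V: A (payoff 7); vs W: D (payoff 4); vs X: C (payoff 8).
Column's best responses — vs A: V (payoff 8); vs B: V (payoff 7); vs C: W (payoff 1); vs D: V (payoff 7).
The only mutual best response is (A, V); neither player gains by switching there.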